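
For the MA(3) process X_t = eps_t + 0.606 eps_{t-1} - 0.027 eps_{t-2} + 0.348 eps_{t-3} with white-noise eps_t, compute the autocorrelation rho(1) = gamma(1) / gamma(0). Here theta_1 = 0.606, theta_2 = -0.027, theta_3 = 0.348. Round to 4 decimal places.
\rho(1) = 0.3897

For an MA(q) process with theta_0 = 1, the autocovariance is
  gamma(k) = sigma^2 * sum_{i=0..q-k} theta_i * theta_{i+k},
and rho(k) = gamma(k) / gamma(0). Sigma^2 cancels.
  numerator   = (1)*(0.606) + (0.606)*(-0.027) + (-0.027)*(0.348) = 0.580242.
  denominator = (1)^2 + (0.606)^2 + (-0.027)^2 + (0.348)^2 = 1.489069.
  rho(1) = 0.580242 / 1.489069 = 0.3897.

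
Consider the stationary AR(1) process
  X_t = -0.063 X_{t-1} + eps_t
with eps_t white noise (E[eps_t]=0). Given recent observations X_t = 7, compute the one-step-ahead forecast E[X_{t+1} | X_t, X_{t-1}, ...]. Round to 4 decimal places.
E[X_{t+1} \mid \mathcal F_t] = -0.4410

For an AR(p) model X_t = c + sum_i phi_i X_{t-i} + eps_t, the
one-step-ahead conditional mean is
  E[X_{t+1} | X_t, ...] = c + sum_i phi_i X_{t+1-i}.
Substitute known values:
  E[X_{t+1} | ...] = (-0.063) * (7)
                   = -0.4410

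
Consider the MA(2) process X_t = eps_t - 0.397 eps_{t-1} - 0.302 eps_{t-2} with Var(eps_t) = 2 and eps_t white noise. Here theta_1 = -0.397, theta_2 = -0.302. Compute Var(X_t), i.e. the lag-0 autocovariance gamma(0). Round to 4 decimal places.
\gamma(0) = 2.4976

For an MA(q) process X_t = eps_t + sum_i theta_i eps_{t-i} with
Var(eps_t) = sigma^2, the variance is
  gamma(0) = sigma^2 * (1 + sum_i theta_i^2).
  sum_i theta_i^2 = (-0.397)^2 + (-0.302)^2 = 0.157609 + 0.091204 = 0.248813.
  gamma(0) = 2 * (1 + 0.248813) = 2 * 1.248813 = 2.497626, which rounds to 2.4976.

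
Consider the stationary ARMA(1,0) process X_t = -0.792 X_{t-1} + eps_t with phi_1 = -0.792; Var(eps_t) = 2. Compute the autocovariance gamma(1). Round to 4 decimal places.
\gamma(1) = -4.2497

Multiply the model equation by X_{t-k} and take expectations. With theta_0 = psi_0 = 1 and psi_j the MA(infinity) weights, this gives
  gamma(k) - sum_i phi_i gamma(k-i) = c_k,
  c_k = sigma^2 * sum_{j=k..q} theta_j psi_{j-k}   (c_k = 0 for k > q),
using gamma(-m) = gamma(m).
Pure AR (q = 0): c_0 = sigma^2 = 2, c_k = 0 for k >= 1.
Equations for k = 0 and k = 1 (AR order 1):
  gamma(0) = phi_1 gamma(1) + c_0
  gamma(1) = phi_1 gamma(0) + c_1
Substituting the second into the first: gamma(0) (1 - phi_1^2) = c_0 + phi_1 c_1, so
  gamma(0) = c_0 / (1 - phi_1^2) = 2 / (1 - (-0.792)^2) = 2 / 0.372736 = 5.365728.
  gamma(1) = phi_1 gamma(0) = (-0.792)(5.365728) = -4.249657.
Therefore gamma(1) = -4.2497 (to 4 decimal places).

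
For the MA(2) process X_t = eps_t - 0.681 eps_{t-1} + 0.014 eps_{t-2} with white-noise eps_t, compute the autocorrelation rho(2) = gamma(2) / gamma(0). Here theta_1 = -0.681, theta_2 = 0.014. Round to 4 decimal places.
\rho(2) = 0.0096

For an MA(q) process with theta_0 = 1, the autocovariance is
  gamma(k) = sigma^2 * sum_{i=0..q-k} theta_i * theta_{i+k},
and rho(k) = gamma(k) / gamma(0). Sigma^2 cancels.
  numerator   = (1)*(0.014) = 0.014.
  denominator = (1)^2 + (-0.681)^2 + (0.014)^2 = 1.463957.
  rho(2) = 0.014 / 1.463957 = 0.0096.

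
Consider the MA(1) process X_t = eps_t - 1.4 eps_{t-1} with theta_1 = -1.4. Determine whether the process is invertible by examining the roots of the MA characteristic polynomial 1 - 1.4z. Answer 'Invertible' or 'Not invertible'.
\text{Not invertible}

The MA(q) characteristic polynomial is P(z) = 1 - 1.4z.
Invertibility requires all roots to lie outside the unit circle, i.e. |z| > 1 for every root.
This is linear in z: 1 + (-1.4) z = 0  =>  z = -1/(-1.4) = 0.714286,  |z| = 0.714286.
Moduli of all roots: 0.7143.
All moduli strictly greater than 1? No.
Verdict: Not invertible.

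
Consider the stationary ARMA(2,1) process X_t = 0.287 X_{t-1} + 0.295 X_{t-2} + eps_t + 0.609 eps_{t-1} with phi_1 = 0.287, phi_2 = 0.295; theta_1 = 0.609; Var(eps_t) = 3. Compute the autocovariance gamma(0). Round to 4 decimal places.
\gamma(0) = 7.3524

Multiply the model equation by X_{t-k} and take expectations. With theta_0 = psi_0 = 1 and psi_j the MA(infinity) weights, this gives
  gamma(k) - sum_i phi_i gamma(k-i) = c_k,
  c_k = sigma^2 * sum_{j=k..q} theta_j psi_{j-k}   (c_k = 0 for k > q),
using gamma(-m) = gamma(m).
psi-weights needed (psi_j = theta_j + sum_i phi_i psi_{j-i}):
  psi_1 = theta_1 + phi_1 = 0.609 + (0.287) = 0.896
Right-hand sides:
  c_0 = sigma^2 (1 + theta_1 psi_1) = 3 * (1 + (0.609)(0.896)) = 3 * 1.545664 = 4.636992
  c_1 = sigma^2 theta_1 = 3 * (0.609) = 1.827
  c_2 = 0
Equations for k = 0, 1, 2 (AR order 2, c_2 = 0):
  (E0) gamma(0) = phi_1 gamma(1) + phi_2 gamma(2) + c_0
  (E1) gamma(1) = phi_1 gamma(0) + phi_2 gamma(1) + c_1
  (E2) gamma(2) = phi_1 gamma(1) + phi_2 gamma(0)
From (E1): gamma(1) = A gamma(0) + B with
  A = phi_1 / (1 - phi_2) = 0.287 / 0.705 = 0.407092,   B = c_1 / (1 - phi_2) = 1.827 / 0.705 = 2.591489.
Insert (E2) into (E0): gamma(0) (1 - phi_2^2) = phi_1 (1 + phi_2) gamma(1) + c_0.
  phi_1 (1 + phi_2) = (0.287)(1.295) = 0.371665,   1 - phi_2^2 = 0.912975.
Replace gamma(1) by A gamma(0) + B and collect gamma(0):
  gamma(0) [0.912975 - (0.371665)(0.407092)] = (0.371665)(2.591489) + 4.636992
  gamma(0) * 0.761673 = 5.600158
  gamma(0) = 5.600158 / 0.761673 = 7.352443.
Therefore gamma(0) = 7.3524 (to 4 decimal places).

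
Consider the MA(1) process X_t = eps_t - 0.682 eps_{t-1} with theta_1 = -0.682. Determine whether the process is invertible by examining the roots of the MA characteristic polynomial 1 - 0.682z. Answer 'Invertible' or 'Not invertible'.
\text{Invertible}

The MA(q) characteristic polynomial is P(z) = 1 - 0.682z.
Invertibility requires all roots to lie outside the unit circle, i.e. |z| > 1 for every root.
This is linear in z: 1 + (-0.682) z = 0  =>  z = -1/(-0.682) = 1.466276,  |z| = 1.466276.
Moduli of all roots: 1.4663.
All moduli strictly greater than 1? Yes.
Verdict: Invertible.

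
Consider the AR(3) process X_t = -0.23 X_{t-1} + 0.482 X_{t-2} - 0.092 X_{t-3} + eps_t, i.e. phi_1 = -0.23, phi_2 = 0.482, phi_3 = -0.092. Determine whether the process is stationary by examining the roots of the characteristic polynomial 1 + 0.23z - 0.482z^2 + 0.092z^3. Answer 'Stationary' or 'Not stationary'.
\text{Stationary}

The AR(p) characteristic polynomial is P(z) = 1 + 0.23z - 0.482z^2 + 0.092z^3.
Stationarity requires all roots to lie outside the unit circle, i.e. |z| > 1 for every root.
Degree 3: look for a simple real root z0 first, then factor out (1 - z/z0) and solve the remaining quadratic.
Testing z0 = 2.5: P(2.5) = 1 + (0.23)(2.5) + (-0.482)(2.5)^2 + (0.092)(2.5)^3
  = 1 + (0.575) + (-3.0125) + (1.4375) = 0.  So z_0 = 2.5 is a root, |z_0| = 2.5.
Divide out the factor (1 - 0.4 z) = (1 - z/z0) (since 1/z0 = 0.4):
  P(z) = (1 - 0.4 z)(1 + (0.63) z + (-0.23) z^2)
  [check: z-coef 0.63 - (0.4) = 0.23; z^2-coef -0.23 - (0.4)(0.63) = -0.482; z^3-coef -(0.4)(-0.23) = 0.092.]
Remaining roots from the quadratic factor 1 + (0.63) z + (-0.23) z^2:
  Set 1 + (0.63) z + (-0.23) z^2 = 0, i.e. a z^2 + b z + c = 0 with a = -0.23, b = 0.63, c = 1.
  Discriminant D = b^2 - 4ac = (0.63)^2 - 4*(-0.23)*1 = 0.3969 - (-0.92) = 1.3169.
  D >= 0, so the roots are real: z = (-b +/- sqrt(D)) / (2a) = (-0.63 +/- 1.147563) / (-0.46).
    z_1 = (-0.63 + 1.147563) / (-0.46) = -1.1251,   |z_1| = 1.1251.
    z_2 = (-0.63 - 1.147563) / (-0.46) = 3.8643,   |z_2| = 3.8643.
Moduli of all roots: 2.5000, 1.1251, 3.8643.
All moduli strictly greater than 1? Yes.
Verdict: Stationary.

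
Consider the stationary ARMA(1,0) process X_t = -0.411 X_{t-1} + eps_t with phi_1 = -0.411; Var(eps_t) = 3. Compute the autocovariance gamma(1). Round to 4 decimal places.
\gamma(1) = -1.4836

Multiply the model equation by X_{t-k} and take expectations. With theta_0 = psi_0 = 1 and psi_j the MA(infinity) weights, this gives
  gamma(k) - sum_i phi_i gamma(k-i) = c_k,
  c_k = sigma^2 * sum_{j=k..q} theta_j psi_{j-k}   (c_k = 0 for k > q),
using gamma(-m) = gamma(m).
Pure AR (q = 0): c_0 = sigma^2 = 3, c_k = 0 for k >= 1.
Equations for k = 0 and k = 1 (AR order 1):
  gamma(0) = phi_1 gamma(1) + c_0
  gamma(1) = phi_1 gamma(0) + c_1
Substituting the second into the first: gamma(0) (1 - phi_1^2) = c_0 + phi_1 c_1, so
  gamma(0) = c_0 / (1 - phi_1^2) = 3 / (1 - (-0.411)^2) = 3 / 0.831079 = 3.609765.
  gamma(1) = phi_1 gamma(0) = (-0.411)(3.609765) = -1.483613.
Therefore gamma(1) = -1.4836 (to 4 decimal places).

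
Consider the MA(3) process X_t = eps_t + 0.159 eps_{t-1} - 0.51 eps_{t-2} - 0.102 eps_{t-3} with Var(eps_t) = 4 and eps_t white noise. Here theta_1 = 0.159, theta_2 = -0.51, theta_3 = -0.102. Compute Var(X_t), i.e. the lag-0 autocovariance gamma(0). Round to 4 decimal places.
\gamma(0) = 5.1831

For an MA(q) process X_t = eps_t + sum_i theta_i eps_{t-i} with
Var(eps_t) = sigma^2, the variance is
  gamma(0) = sigma^2 * (1 + sum_i theta_i^2).
  sum_i theta_i^2 = (0.159)^2 + (-0.51)^2 + (-0.102)^2 = 0.025281 + 0.2601 + 0.010404 = 0.295785.
  gamma(0) = 4 * (1 + 0.295785) = 4 * 1.295785 = 5.18314, which rounds to 5.1831.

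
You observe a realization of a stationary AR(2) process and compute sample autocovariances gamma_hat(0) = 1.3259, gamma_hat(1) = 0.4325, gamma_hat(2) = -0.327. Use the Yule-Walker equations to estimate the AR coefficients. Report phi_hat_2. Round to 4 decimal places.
\hat\phi_{2} = -0.3951

The Yule-Walker equations for an AR(p) process read, in matrix form,
  Gamma_p phi = r_p,   with   (Gamma_p)_{ij} = gamma(|i - j|),
                       (r_p)_i = gamma(i),   i,j = 1..p.
Substitute the sample gammas (Toeplitz matrix and right-hand side of size 2):
  Gamma_p = [[1.3259, 0.4325], [0.4325, 1.3259]]
  r_p     = [0.4325, -0.327]
Written out:
  1.3259 phi_1 + 0.4325 phi_2 = 0.4325
  0.4325 phi_1 + 1.3259 phi_2 = -0.327
Solve by Cramer's rule:
  det = gamma(0)^2 - gamma(1)^2 = (1.3259)^2 - (0.4325)^2 = 1.75801081 - 0.18705625 = 1.57095456
  phi_hat_1 = [gamma(1) gamma(0) - gamma(1) gamma(2)] / det = [(0.4325)(1.3259) - (0.4325)(-0.327)] / 1.57095456 = 0.71487925 / 1.57095456 = 0.4551
  phi_hat_2 = [gamma(0) gamma(2) - gamma(1)^2] / det = [(1.3259)(-0.327) - (0.4325)^2] / 1.57095456 = -0.62062555 / 1.57095456 = -0.3951
So phi_hat = [0.4551, -0.3951].
Therefore phi_hat_2 = -0.3951.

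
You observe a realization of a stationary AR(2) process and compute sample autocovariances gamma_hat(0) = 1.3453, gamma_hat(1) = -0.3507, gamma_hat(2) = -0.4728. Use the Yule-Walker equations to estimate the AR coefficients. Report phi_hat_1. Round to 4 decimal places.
\hat\phi_{1} = -0.3780

The Yule-Walker equations for an AR(p) process read, in matrix form,
  Gamma_p phi = r_p,   with   (Gamma_p)_{ij} = gamma(|i - j|),
                       (r_p)_i = gamma(i),   i,j = 1..p.
Substitute the sample gammas (Toeplitz matrix and right-hand side of size 2):
  Gamma_p = [[1.3453, -0.3507], [-0.3507, 1.3453]]
  r_p     = [-0.3507, -0.4728]
Written out:
  1.3453 phi_1 - 0.3507 phi_2 = -0.3507
  -0.3507 phi_1 + 1.3453 phi_2 = -0.4728
Solve by Cramer's rule:
  det = gamma(0)^2 - gamma(1)^2 = (1.3453)^2 - (-0.3507)^2 = 1.80983209 - 0.12299049 = 1.6868416
  phi_hat_1 = [gamma(1) gamma(0) - gamma(1) gamma(2)] / det = [(-0.3507)(1.3453) - (-0.3507)(-0.4728)] / 1.6868416 = -0.63760767 / 1.6868416 = -0.378
  phi_hat_2 = [gamma(0) gamma(2) - gamma(1)^2] / det = [(1.3453)(-0.4728) - (-0.3507)^2] / 1.6868416 = -0.75904833 / 1.6868416 = -0.45
So phi_hat = [-0.3780, -0.4500].
Therefore phi_hat_1 = -0.3780.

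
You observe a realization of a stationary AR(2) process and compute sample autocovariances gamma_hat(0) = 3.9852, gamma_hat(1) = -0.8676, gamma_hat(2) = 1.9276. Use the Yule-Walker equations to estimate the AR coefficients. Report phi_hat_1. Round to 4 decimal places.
\hat\phi_{1} = -0.1180

The Yule-Walker equations for an AR(p) process read, in matrix form,
  Gamma_p phi = r_p,   with   (Gamma_p)_{ij} = gamma(|i - j|),
                       (r_p)_i = gamma(i),   i,j = 1..p.
Substitute the sample gammas (Toeplitz matrix and right-hand side of size 2):
  Gamma_p = [[3.9852, -0.8676], [-0.8676, 3.9852]]
  r_p     = [-0.8676, 1.9276]
Written out:
  3.9852 phi_1 - 0.8676 phi_2 = -0.8676
  -0.8676 phi_1 + 3.9852 phi_2 = 1.9276
Solve by Cramer's rule:
  det = gamma(0)^2 - gamma(1)^2 = (3.9852)^2 - (-0.8676)^2 = 15.88181904 - 0.75272976 = 15.12908928
  phi_hat_1 = [gamma(1) gamma(0) - gamma(1) gamma(2)] / det = [(-0.8676)(3.9852) - (-0.8676)(1.9276)] / 15.12908928 = -1.78517376 / 15.12908928 = -0.118
  phi_hat_2 = [gamma(0) gamma(2) - gamma(1)^2] / det = [(3.9852)(1.9276) - (-0.8676)^2] / 15.12908928 = 6.92914176 / 15.12908928 = 0.458
So phi_hat = [-0.1180, 0.4580].
Therefore phi_hat_1 = -0.1180.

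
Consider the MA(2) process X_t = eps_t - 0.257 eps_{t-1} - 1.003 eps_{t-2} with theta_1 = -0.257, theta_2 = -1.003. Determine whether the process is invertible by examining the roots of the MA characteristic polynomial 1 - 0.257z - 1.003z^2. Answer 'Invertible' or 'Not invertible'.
\text{Not invertible}

The MA(q) characteristic polynomial is P(z) = 1 - 0.257z - 1.003z^2.
Invertibility requires all roots to lie outside the unit circle, i.e. |z| > 1 for every root.
Set 1 + (-0.257) z + (-1.003) z^2 = 0, i.e. a z^2 + b z + c = 0 with a = -1.003, b = -0.257, c = 1.
Discriminant D = b^2 - 4ac = (-0.257)^2 - 4*(-1.003)*1 = 0.066049 - (-4.012) = 4.078049.
D >= 0, so the roots are real: z = (-b +/- sqrt(D)) / (2a) = (0.257 +/- 2.019418) / (-2.006).
  z_1 = (0.257 + 2.019418) / (-2.006) = -1.1348,   |z_1| = 1.1348.
  z_2 = (0.257 - 2.019418) / (-2.006) = 0.8786,   |z_2| = 0.8786.
Moduli of all roots: 1.1348, 0.8786.
All moduli strictly greater than 1? No.
Verdict: Not invertible.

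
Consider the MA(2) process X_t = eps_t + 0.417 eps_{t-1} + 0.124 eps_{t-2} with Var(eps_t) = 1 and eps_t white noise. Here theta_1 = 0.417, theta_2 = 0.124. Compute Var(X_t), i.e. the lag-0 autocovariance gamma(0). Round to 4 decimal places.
\gamma(0) = 1.1893

For an MA(q) process X_t = eps_t + sum_i theta_i eps_{t-i} with
Var(eps_t) = sigma^2, the variance is
  gamma(0) = sigma^2 * (1 + sum_i theta_i^2).
  sum_i theta_i^2 = (0.417)^2 + (0.124)^2 = 0.173889 + 0.015376 = 0.189265.
  gamma(0) = 1 * (1 + 0.189265) = 1 * 1.189265 = 1.189265, which rounds to 1.1893.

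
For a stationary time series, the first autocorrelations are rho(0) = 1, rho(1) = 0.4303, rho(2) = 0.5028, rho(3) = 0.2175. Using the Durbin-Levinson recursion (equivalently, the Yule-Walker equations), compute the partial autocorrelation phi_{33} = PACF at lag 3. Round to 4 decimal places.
\phi_{33} = -0.1190

The PACF at lag k is phi_{kk}, the last component of the solution
to the Yule-Walker system G_k phi = r_k where
  (G_k)_{ij} = rho(|i - j|), (r_k)_i = rho(i), i,j = 1..k.
Equivalently, Durbin-Levinson gives phi_{kk} iteratively:
  phi_{11} = rho(1)
  phi_{kk} = [rho(k) - sum_{j=1..k-1} phi_{k-1,j} rho(k-j)]
            / [1 - sum_{j=1..k-1} phi_{k-1,j} rho(j)],
  phi_{k,j} = phi_{k-1,j} - phi_{kk} phi_{k-1,k-j},  j = 1..k-1.
Step k = 1:
  phi_11 = rho(1) = 0.4303.
Step k = 2:
  phi_22 = [rho(2) - phi_11 rho(1)] / [1 - phi_11 rho(1)] = [0.5028 - (0.4303)(0.4303)] / [1 - (0.4303)(0.4303)]
         = 0.31764191 / 0.81484191 = 0.38982.
  Update: phi_21 = phi_11 - phi_22 phi_11 = 0.4303 - (0.38982)(0.4303) = 0.26256.
Step k = 3:
  phi_33 = [rho(3) - phi_21 rho(2) - phi_22 rho(1)] / [1 - phi_21 rho(1) - phi_22 rho(2)]
    numerator   = 0.2175 - (0.26256)(0.5028) - (0.38982)(0.4303) = -0.082255
    denominator = 1 - (0.26256)(0.4303) - (0.38982)(0.5028) = 0.69101865
  phi_33 = -0.082255 / 0.69101865 = -0.119.
Therefore phi_{33} = -0.1190.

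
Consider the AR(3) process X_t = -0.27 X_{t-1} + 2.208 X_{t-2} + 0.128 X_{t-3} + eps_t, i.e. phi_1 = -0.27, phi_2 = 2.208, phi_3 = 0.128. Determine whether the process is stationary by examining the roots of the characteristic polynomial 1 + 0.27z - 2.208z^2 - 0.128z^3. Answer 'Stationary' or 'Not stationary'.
\text{Not stationary}

The AR(p) characteristic polynomial is P(z) = 1 + 0.27z - 2.208z^2 - 0.128z^3.
Stationarity requires all roots to lie outside the unit circle, i.e. |z| > 1 for every root.
Degree 3: look for a simple real root z0 first, then factor out (1 - z/z0) and solve the remaining quadratic.
Testing z0 = -0.625: P(-0.625) = 1 + (0.27)(-0.625) + (-2.208)(-0.625)^2 + (-0.128)(-0.625)^3
  = 1 + (-0.16875) + (-0.8625) + (0.03125) = 0.  So z_0 = -0.625 is a root, |z_0| = 0.625.
Divide out the factor (1 + 1.6 z) = (1 - z/z0) (since 1/z0 = -1.6):
  P(z) = (1 + 1.6 z)(1 + (-1.33) z + (-0.08) z^2)
  [check: z-coef -1.33 - (-1.6) = 0.27; z^2-coef -0.08 - (-1.6)(-1.33) = -2.208; z^3-coef -(-1.6)(-0.08) = -0.128.]
Remaining roots from the quadratic factor 1 + (-1.33) z + (-0.08) z^2:
  Set 1 + (-1.33) z + (-0.08) z^2 = 0, i.e. a z^2 + b z + c = 0 with a = -0.08, b = -1.33, c = 1.
  Discriminant D = b^2 - 4ac = (-1.33)^2 - 4*(-0.08)*1 = 1.7689 - (-0.32) = 2.0889.
  D >= 0, so the roots are real: z = (-b +/- sqrt(D)) / (2a) = (1.33 +/- 1.445303) / (-0.16).
    z_1 = (1.33 + 1.445303) / (-0.16) = -17.3456,   |z_1| = 17.3456.
    z_2 = (1.33 - 1.445303) / (-0.16) = 0.7206,   |z_2| = 0.7206.
Moduli of all roots: 0.6250, 17.3456, 0.7206.
All moduli strictly greater than 1? No.
Verdict: Not stationary.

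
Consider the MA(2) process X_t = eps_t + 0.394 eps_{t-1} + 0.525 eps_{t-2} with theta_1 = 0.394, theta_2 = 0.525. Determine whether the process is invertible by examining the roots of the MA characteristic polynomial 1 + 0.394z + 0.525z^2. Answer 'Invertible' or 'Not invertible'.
\text{Invertible}

The MA(q) characteristic polynomial is P(z) = 1 + 0.394z + 0.525z^2.
Invertibility requires all roots to lie outside the unit circle, i.e. |z| > 1 for every root.
Set 1 + (0.394) z + (0.525) z^2 = 0, i.e. a z^2 + b z + c = 0 with a = 0.525, b = 0.394, c = 1.
Discriminant D = b^2 - 4ac = (0.394)^2 - 4*(0.525)*1 = 0.155236 - (2.1) = -1.944764.
D < 0, so the roots are the complex-conjugate pair z = (-b +/- i sqrt(-D)) / (2a) = -0.3752 +/- 1.3281i.
For a conjugate pair |z|^2 = z * conj(z) = (product of roots) = c/a = 1/(0.525) = 1.904762, so |z| = sqrt(1.904762) = 1.3801 for both roots.
Moduli of all roots: 1.3801, 1.3801.
All moduli strictly greater than 1? Yes.
Verdict: Invertible.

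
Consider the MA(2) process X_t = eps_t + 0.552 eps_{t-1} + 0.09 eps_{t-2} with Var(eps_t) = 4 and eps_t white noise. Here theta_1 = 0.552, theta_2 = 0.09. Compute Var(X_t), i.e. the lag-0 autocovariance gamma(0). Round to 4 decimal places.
\gamma(0) = 5.2512

For an MA(q) process X_t = eps_t + sum_i theta_i eps_{t-i} with
Var(eps_t) = sigma^2, the variance is
  gamma(0) = sigma^2 * (1 + sum_i theta_i^2).
  sum_i theta_i^2 = (0.552)^2 + (0.09)^2 = 0.304704 + 0.0081 = 0.312804.
  gamma(0) = 4 * (1 + 0.312804) = 4 * 1.312804 = 5.251216, which rounds to 5.2512.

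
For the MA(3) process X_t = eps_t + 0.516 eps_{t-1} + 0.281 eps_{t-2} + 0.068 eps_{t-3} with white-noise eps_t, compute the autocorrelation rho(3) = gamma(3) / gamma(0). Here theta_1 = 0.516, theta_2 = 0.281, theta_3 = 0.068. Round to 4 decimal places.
\rho(3) = 0.0504

For an MA(q) process with theta_0 = 1, the autocovariance is
  gamma(k) = sigma^2 * sum_{i=0..q-k} theta_i * theta_{i+k},
and rho(k) = gamma(k) / gamma(0). Sigma^2 cancels.
  numerator   = (1)*(0.068) = 0.068.
  denominator = (1)^2 + (0.516)^2 + (0.281)^2 + (0.068)^2 = 1.349841.
  rho(3) = 0.068 / 1.349841 = 0.0504.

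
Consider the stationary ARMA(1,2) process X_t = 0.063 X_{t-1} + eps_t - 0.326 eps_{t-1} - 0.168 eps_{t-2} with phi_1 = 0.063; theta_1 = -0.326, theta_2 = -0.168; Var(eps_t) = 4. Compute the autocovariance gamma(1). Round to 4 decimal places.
\gamma(1) = -0.8492

Multiply the model equation by X_{t-k} and take expectations. With theta_0 = psi_0 = 1 and psi_j the MA(infinity) weights, this gives
  gamma(k) - sum_i phi_i gamma(k-i) = c_k,
  c_k = sigma^2 * sum_{j=k..q} theta_j psi_{j-k}   (c_k = 0 for k > q),
using gamma(-m) = gamma(m).
psi-weights needed (psi_j = theta_j + sum_i phi_i psi_{j-i}):
  psi_1 = theta_1 + phi_1 = -0.326 + (0.063) = -0.263
  psi_2 = theta_2 + phi_1 psi_1 = -0.168 + (0.063)(-0.263) = -0.184569
Right-hand sides:
  c_0 = sigma^2 (1 + theta_1 psi_1 + theta_2 psi_2) = 4 * (1 + (-0.326)(-0.263) + (-0.168)(-0.184569)) = 4 * 1.116746 = 4.466982
  c_1 = sigma^2 (theta_1 + theta_2 psi_1) = 4 * (-0.326 + (-0.168)(-0.263)) = -1.127264
  c_2 = sigma^2 theta_2 = 4 * (-0.168) = -0.672
Equations for k = 0 and k = 1 (AR order 1):
  gamma(0) = phi_1 gamma(1) + c_0
  gamma(1) = phi_1 gamma(0) + c_1
Substituting the second into the first: gamma(0) (1 - phi_1^2) = c_0 + phi_1 c_1, so
  gamma(0) = (c_0 + phi_1 c_1) / (1 - phi_1^2) = (4.466982 + (0.063)(-1.127264)) / (1 - (0.063)^2) = 4.395965 / 0.996031 = 4.413482.
  gamma(1) = phi_1 gamma(0) + c_1 = (0.063)(4.413482) + (-1.127264) = -0.849215.
Therefore gamma(1) = -0.8492 (to 4 decimal places).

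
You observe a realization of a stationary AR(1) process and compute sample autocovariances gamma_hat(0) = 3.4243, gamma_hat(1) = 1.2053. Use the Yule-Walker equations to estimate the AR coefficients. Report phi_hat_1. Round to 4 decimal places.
\hat\phi_{1} = 0.3520

The Yule-Walker equations for an AR(p) process read, in matrix form,
  Gamma_p phi = r_p,   with   (Gamma_p)_{ij} = gamma(|i - j|),
                       (r_p)_i = gamma(i),   i,j = 1..p.
Substitute the sample gammas (Toeplitz matrix and right-hand side of size 1):
  Gamma_p = [[3.4243]]
  r_p     = [1.2053]
With p = 1 this is the single equation gamma(0) phi_1 = gamma(1):
  phi_hat_1 = gamma(1) / gamma(0) = 1.2053 / 3.4243 = 0.3520.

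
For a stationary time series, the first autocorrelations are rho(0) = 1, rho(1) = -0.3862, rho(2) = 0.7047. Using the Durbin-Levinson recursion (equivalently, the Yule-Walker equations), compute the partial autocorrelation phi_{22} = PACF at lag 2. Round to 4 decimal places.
\phi_{22} = 0.6529

The PACF at lag k is phi_{kk}, the last component of the solution
to the Yule-Walker system G_k phi = r_k where
  (G_k)_{ij} = rho(|i - j|), (r_k)_i = rho(i), i,j = 1..k.
Equivalently, Durbin-Levinson gives phi_{kk} iteratively:
  phi_{11} = rho(1)
  phi_{kk} = [rho(k) - sum_{j=1..k-1} phi_{k-1,j} rho(k-j)]
            / [1 - sum_{j=1..k-1} phi_{k-1,j} rho(j)],
  phi_{k,j} = phi_{k-1,j} - phi_{kk} phi_{k-1,k-j},  j = 1..k-1.
Step k = 1:
  phi_11 = rho(1) = -0.3862.
Step k = 2:
  phi_22 = [rho(2) - phi_11 rho(1)] / [1 - phi_11 rho(1)] = [0.7047 - (-0.3862)(-0.3862)] / [1 - (-0.3862)(-0.3862)]
         = 0.55554956 / 0.85084956 = 0.6529.
Therefore phi_{22} = 0.6529.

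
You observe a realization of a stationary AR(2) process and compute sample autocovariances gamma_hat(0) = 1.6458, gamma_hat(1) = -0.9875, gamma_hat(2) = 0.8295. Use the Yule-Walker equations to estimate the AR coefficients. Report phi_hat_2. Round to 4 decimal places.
\hat\phi_{2} = 0.2250

The Yule-Walker equations for an AR(p) process read, in matrix form,
  Gamma_p phi = r_p,   with   (Gamma_p)_{ij} = gamma(|i - j|),
                       (r_p)_i = gamma(i),   i,j = 1..p.
Substitute the sample gammas (Toeplitz matrix and right-hand side of size 2):
  Gamma_p = [[1.6458, -0.9875], [-0.9875, 1.6458]]
  r_p     = [-0.9875, 0.8295]
Written out:
  1.6458 phi_1 - 0.9875 phi_2 = -0.9875
  -0.9875 phi_1 + 1.6458 phi_2 = 0.8295
Solve by Cramer's rule:
  det = gamma(0)^2 - gamma(1)^2 = (1.6458)^2 - (-0.9875)^2 = 2.70865764 - 0.97515625 = 1.73350139
  phi_hat_1 = [gamma(1) gamma(0) - gamma(1) gamma(2)] / det = [(-0.9875)(1.6458) - (-0.9875)(0.8295)] / 1.73350139 = -0.80609625 / 1.73350139 = -0.465
  phi_hat_2 = [gamma(0) gamma(2) - gamma(1)^2] / det = [(1.6458)(0.8295) - (-0.9875)^2] / 1.73350139 = 0.39003485 / 1.73350139 = 0.225
So phi_hat = [-0.4650, 0.2250].
Therefore phi_hat_2 = 0.2250.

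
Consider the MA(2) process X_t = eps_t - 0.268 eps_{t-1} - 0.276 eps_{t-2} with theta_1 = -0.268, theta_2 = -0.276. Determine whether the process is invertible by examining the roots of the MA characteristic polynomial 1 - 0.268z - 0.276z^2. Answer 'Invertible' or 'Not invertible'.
\text{Invertible}

The MA(q) characteristic polynomial is P(z) = 1 - 0.268z - 0.276z^2.
Invertibility requires all roots to lie outside the unit circle, i.e. |z| > 1 for every root.
Set 1 + (-0.268) z + (-0.276) z^2 = 0, i.e. a z^2 + b z + c = 0 with a = -0.276, b = -0.268, c = 1.
Discriminant D = b^2 - 4ac = (-0.268)^2 - 4*(-0.276)*1 = 0.071824 - (-1.104) = 1.175824.
D >= 0, so the roots are real: z = (-b +/- sqrt(D)) / (2a) = (0.268 +/- 1.084354) / (-0.552).
  z_1 = (0.268 + 1.084354) / (-0.552) = -2.4499,   |z_1| = 2.4499.
  z_2 = (0.268 - 1.084354) / (-0.552) = 1.4789,   |z_2| = 1.4789.
Moduli of all roots: 2.4499, 1.4789.
All moduli strictly greater than 1? Yes.
Verdict: Invertible.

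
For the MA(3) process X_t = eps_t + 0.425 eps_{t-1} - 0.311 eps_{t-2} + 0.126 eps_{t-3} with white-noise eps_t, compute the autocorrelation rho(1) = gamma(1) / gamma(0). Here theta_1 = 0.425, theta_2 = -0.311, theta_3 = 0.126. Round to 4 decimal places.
\rho(1) = 0.1961

For an MA(q) process with theta_0 = 1, the autocovariance is
  gamma(k) = sigma^2 * sum_{i=0..q-k} theta_i * theta_{i+k},
and rho(k) = gamma(k) / gamma(0). Sigma^2 cancels.
  numerator   = (1)*(0.425) + (0.425)*(-0.311) + (-0.311)*(0.126) = 0.253639.
  denominator = (1)^2 + (0.425)^2 + (-0.311)^2 + (0.126)^2 = 1.293222.
  rho(1) = 0.253639 / 1.293222 = 0.1961.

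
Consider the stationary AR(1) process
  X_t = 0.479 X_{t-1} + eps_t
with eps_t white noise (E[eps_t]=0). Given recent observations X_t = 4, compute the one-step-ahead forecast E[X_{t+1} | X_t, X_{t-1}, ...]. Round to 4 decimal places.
E[X_{t+1} \mid \mathcal F_t] = 1.9160

For an AR(p) model X_t = c + sum_i phi_i X_{t-i} + eps_t, the
one-step-ahead conditional mean is
  E[X_{t+1} | X_t, ...] = c + sum_i phi_i X_{t+1-i}.
Substitute known values:
  E[X_{t+1} | ...] = (0.479) * (4)
                   = 1.9160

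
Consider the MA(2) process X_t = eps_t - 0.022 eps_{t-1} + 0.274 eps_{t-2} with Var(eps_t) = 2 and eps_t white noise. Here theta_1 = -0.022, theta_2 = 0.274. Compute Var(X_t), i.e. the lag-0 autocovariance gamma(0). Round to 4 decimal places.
\gamma(0) = 2.1511

For an MA(q) process X_t = eps_t + sum_i theta_i eps_{t-i} with
Var(eps_t) = sigma^2, the variance is
  gamma(0) = sigma^2 * (1 + sum_i theta_i^2).
  sum_i theta_i^2 = (-0.022)^2 + (0.274)^2 = 0.000484 + 0.075076 = 0.07556.
  gamma(0) = 2 * (1 + 0.07556) = 2 * 1.07556 = 2.15112, which rounds to 2.1511.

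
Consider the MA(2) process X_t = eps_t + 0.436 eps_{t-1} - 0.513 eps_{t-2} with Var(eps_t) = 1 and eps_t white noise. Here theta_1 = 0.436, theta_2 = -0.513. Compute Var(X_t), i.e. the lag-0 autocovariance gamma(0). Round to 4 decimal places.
\gamma(0) = 1.4533

For an MA(q) process X_t = eps_t + sum_i theta_i eps_{t-i} with
Var(eps_t) = sigma^2, the variance is
  gamma(0) = sigma^2 * (1 + sum_i theta_i^2).
  sum_i theta_i^2 = (0.436)^2 + (-0.513)^2 = 0.190096 + 0.263169 = 0.453265.
  gamma(0) = 1 * (1 + 0.453265) = 1 * 1.453265 = 1.453265, which rounds to 1.4533.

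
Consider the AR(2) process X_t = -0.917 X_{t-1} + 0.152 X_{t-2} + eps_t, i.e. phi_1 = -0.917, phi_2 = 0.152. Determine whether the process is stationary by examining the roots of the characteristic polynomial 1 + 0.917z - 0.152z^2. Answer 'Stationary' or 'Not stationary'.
\text{Not stationary}

The AR(p) characteristic polynomial is P(z) = 1 + 0.917z - 0.152z^2.
Stationarity requires all roots to lie outside the unit circle, i.e. |z| > 1 for every root.
Set 1 + (0.917) z + (-0.152) z^2 = 0, i.e. a z^2 + b z + c = 0 with a = -0.152, b = 0.917, c = 1.
Discriminant D = b^2 - 4ac = (0.917)^2 - 4*(-0.152)*1 = 0.840889 - (-0.608) = 1.448889.
D >= 0, so the roots are real: z = (-b +/- sqrt(D)) / (2a) = (-0.917 +/- 1.203698) / (-0.304).
  z_1 = (-0.917 + 1.203698) / (-0.304) = -0.9431,   |z_1| = 0.9431.
  z_2 = (-0.917 - 1.203698) / (-0.304) = 6.976,   |z_2| = 6.976.
Moduli of all roots: 0.9431, 6.9760.
All moduli strictly greater than 1? No.
Verdict: Not stationary.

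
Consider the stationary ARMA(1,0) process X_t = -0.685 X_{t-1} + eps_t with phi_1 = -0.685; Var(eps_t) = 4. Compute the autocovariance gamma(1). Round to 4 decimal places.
\gamma(1) = -5.1623

Multiply the model equation by X_{t-k} and take expectations. With theta_0 = psi_0 = 1 and psi_j the MA(infinity) weights, this gives
  gamma(k) - sum_i phi_i gamma(k-i) = c_k,
  c_k = sigma^2 * sum_{j=k..q} theta_j psi_{j-k}   (c_k = 0 for k > q),
using gamma(-m) = gamma(m).
Pure AR (q = 0): c_0 = sigma^2 = 4, c_k = 0 for k >= 1.
Equations for k = 0 and k = 1 (AR order 1):
  gamma(0) = phi_1 gamma(1) + c_0
  gamma(1) = phi_1 gamma(0) + c_1
Substituting the second into the first: gamma(0) (1 - phi_1^2) = c_0 + phi_1 c_1, so
  gamma(0) = c_0 / (1 - phi_1^2) = 4 / (1 - (-0.685)^2) = 4 / 0.530775 = 7.53615.
  gamma(1) = phi_1 gamma(0) = (-0.685)(7.53615) = -5.162263.
Therefore gamma(1) = -5.1623 (to 4 decimal places).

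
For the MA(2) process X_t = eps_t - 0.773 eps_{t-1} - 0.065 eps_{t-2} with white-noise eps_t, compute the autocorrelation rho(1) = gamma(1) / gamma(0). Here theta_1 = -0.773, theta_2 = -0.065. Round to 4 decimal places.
\rho(1) = -0.4512

For an MA(q) process with theta_0 = 1, the autocovariance is
  gamma(k) = sigma^2 * sum_{i=0..q-k} theta_i * theta_{i+k},
and rho(k) = gamma(k) / gamma(0). Sigma^2 cancels.
  numerator   = (1)*(-0.773) + (-0.773)*(-0.065) = -0.722755.
  denominator = (1)^2 + (-0.773)^2 + (-0.065)^2 = 1.601754.
  rho(1) = -0.722755 / 1.601754 = -0.4512.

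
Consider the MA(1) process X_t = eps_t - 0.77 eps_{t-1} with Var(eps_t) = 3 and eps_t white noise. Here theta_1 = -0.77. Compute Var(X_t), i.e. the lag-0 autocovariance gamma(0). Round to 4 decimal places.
\gamma(0) = 4.7787

For an MA(q) process X_t = eps_t + sum_i theta_i eps_{t-i} with
Var(eps_t) = sigma^2, the variance is
  gamma(0) = sigma^2 * (1 + sum_i theta_i^2).
  sum_i theta_i^2 = (-0.77)^2 = 0.5929.
  gamma(0) = 3 * (1 + 0.5929) = 3 * 1.5929 = 4.7787.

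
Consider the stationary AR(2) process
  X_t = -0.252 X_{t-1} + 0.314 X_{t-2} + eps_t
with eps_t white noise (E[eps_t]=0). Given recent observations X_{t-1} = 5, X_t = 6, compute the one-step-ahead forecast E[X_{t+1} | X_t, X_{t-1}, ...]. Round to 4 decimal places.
E[X_{t+1} \mid \mathcal F_t] = 0.0580

For an AR(p) model X_t = c + sum_i phi_i X_{t-i} + eps_t, the
one-step-ahead conditional mean is
  E[X_{t+1} | X_t, ...] = c + sum_i phi_i X_{t+1-i}.
Substitute known values:
  E[X_{t+1} | ...] = (-0.252) * (6) + (0.314) * (5)
                   = 0.0580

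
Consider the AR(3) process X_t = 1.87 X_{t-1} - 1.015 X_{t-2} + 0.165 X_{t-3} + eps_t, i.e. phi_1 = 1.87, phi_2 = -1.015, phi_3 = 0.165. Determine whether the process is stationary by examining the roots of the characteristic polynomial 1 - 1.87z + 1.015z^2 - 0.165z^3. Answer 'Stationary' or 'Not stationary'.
\text{Not stationary}

The AR(p) characteristic polynomial is P(z) = 1 - 1.87z + 1.015z^2 - 0.165z^3.
Stationarity requires all roots to lie outside the unit circle, i.e. |z| > 1 for every root.
Degree 3: look for a simple real root z0 first, then factor out (1 - z/z0) and solve the remaining quadratic.
Testing z0 = 2: P(2) = 1 + (-1.87)(2) + (1.015)(2)^2 + (-0.165)(2)^3
  = 1 + (-3.74) + (4.06) + (-1.32) = 0.  So z_0 = 2 is a root, |z_0| = 2.
Divide out the factor (1 - 0.5 z) = (1 - z/z0) (since 1/z0 = 0.5):
  P(z) = (1 - 0.5 z)(1 + (-1.37) z + (0.33) z^2)
  [check: z-coef -1.37 - (0.5) = -1.87; z^2-coef 0.33 - (0.5)(-1.37) = 1.015; z^3-coef -(0.5)(0.33) = -0.165.]
Remaining roots from the quadratic factor 1 + (-1.37) z + (0.33) z^2:
  Set 1 + (-1.37) z + (0.33) z^2 = 0, i.e. a z^2 + b z + c = 0 with a = 0.33, b = -1.37, c = 1.
  Discriminant D = b^2 - 4ac = (-1.37)^2 - 4*(0.33)*1 = 1.8769 - (1.32) = 0.5569.
  D >= 0, so the roots are real: z = (-b +/- sqrt(D)) / (2a) = (1.37 +/- 0.746257) / (0.66).
    z_1 = (1.37 + 0.746257) / (0.66) = 3.2065,   |z_1| = 3.2065.
    z_2 = (1.37 - 0.746257) / (0.66) = 0.9451,   |z_2| = 0.9451.
Moduli of all roots: 2.0000, 3.2065, 0.9451.
All moduli strictly greater than 1? No.
Verdict: Not stationary.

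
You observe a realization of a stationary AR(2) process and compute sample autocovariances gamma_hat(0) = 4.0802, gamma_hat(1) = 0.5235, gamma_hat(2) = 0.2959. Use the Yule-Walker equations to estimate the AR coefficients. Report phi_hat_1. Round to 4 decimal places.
\hat\phi_{1} = 0.1210

The Yule-Walker equations for an AR(p) process read, in matrix form,
  Gamma_p phi = r_p,   with   (Gamma_p)_{ij} = gamma(|i - j|),
                       (r_p)_i = gamma(i),   i,j = 1..p.
Substitute the sample gammas (Toeplitz matrix and right-hand side of size 2):
  Gamma_p = [[4.0802, 0.5235], [0.5235, 4.0802]]
  r_p     = [0.5235, 0.2959]
Written out:
  4.0802 phi_1 + 0.5235 phi_2 = 0.5235
  0.5235 phi_1 + 4.0802 phi_2 = 0.2959
Solve by Cramer's rule:
  det = gamma(0)^2 - gamma(1)^2 = (4.0802)^2 - (0.5235)^2 = 16.64803204 - 0.27405225 = 16.37397979
  phi_hat_1 = [gamma(1) gamma(0) - gamma(1) gamma(2)] / det = [(0.5235)(4.0802) - (0.5235)(0.2959)] / 16.37397979 = 1.98108105 / 16.37397979 = 0.121
  phi_hat_2 = [gamma(0) gamma(2) - gamma(1)^2] / det = [(4.0802)(0.2959) - (0.5235)^2] / 16.37397979 = 0.93327893 / 16.37397979 = 0.057
So phi_hat = [0.1210, 0.0570].
Therefore phi_hat_1 = 0.1210.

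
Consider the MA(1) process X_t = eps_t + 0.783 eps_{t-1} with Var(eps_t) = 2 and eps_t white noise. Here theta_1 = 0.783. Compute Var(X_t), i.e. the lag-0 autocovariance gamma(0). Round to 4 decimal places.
\gamma(0) = 3.2262

For an MA(q) process X_t = eps_t + sum_i theta_i eps_{t-i} with
Var(eps_t) = sigma^2, the variance is
  gamma(0) = sigma^2 * (1 + sum_i theta_i^2).
  sum_i theta_i^2 = (0.783)^2 = 0.613089.
  gamma(0) = 2 * (1 + 0.613089) = 2 * 1.613089 = 3.226178, which rounds to 3.2262.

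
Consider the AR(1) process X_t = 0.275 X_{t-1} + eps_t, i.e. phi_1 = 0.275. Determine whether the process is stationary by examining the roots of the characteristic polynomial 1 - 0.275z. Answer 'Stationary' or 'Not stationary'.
\text{Stationary}

The AR(p) characteristic polynomial is P(z) = 1 - 0.275z.
Stationarity requires all roots to lie outside the unit circle, i.e. |z| > 1 for every root.
This is linear in z: 1 + (-0.275) z = 0  =>  z = -1/(-0.275) = 3.636364,  |z| = 3.636364.
Moduli of all roots: 3.6364.
All moduli strictly greater than 1? Yes.
Verdict: Stationary.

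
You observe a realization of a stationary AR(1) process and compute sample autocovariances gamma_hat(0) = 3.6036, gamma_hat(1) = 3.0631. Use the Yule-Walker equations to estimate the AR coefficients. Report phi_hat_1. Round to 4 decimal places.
\hat\phi_{1} = 0.8500

The Yule-Walker equations for an AR(p) process read, in matrix form,
  Gamma_p phi = r_p,   with   (Gamma_p)_{ij} = gamma(|i - j|),
                       (r_p)_i = gamma(i),   i,j = 1..p.
Substitute the sample gammas (Toeplitz matrix and right-hand side of size 1):
  Gamma_p = [[3.6036]]
  r_p     = [3.0631]
With p = 1 this is the single equation gamma(0) phi_1 = gamma(1):
  phi_hat_1 = gamma(1) / gamma(0) = 3.0631 / 3.6036 = 0.8500.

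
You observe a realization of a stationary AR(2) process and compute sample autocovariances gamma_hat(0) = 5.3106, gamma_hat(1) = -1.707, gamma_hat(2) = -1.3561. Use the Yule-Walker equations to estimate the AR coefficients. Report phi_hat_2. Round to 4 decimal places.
\hat\phi_{2} = -0.4000

The Yule-Walker equations for an AR(p) process read, in matrix form,
  Gamma_p phi = r_p,   with   (Gamma_p)_{ij} = gamma(|i - j|),
                       (r_p)_i = gamma(i),   i,j = 1..p.
Substitute the sample gammas (Toeplitz matrix and right-hand side of size 2):
  Gamma_p = [[5.3106, -1.707], [-1.707, 5.3106]]
  r_p     = [-1.707, -1.3561]
Written out:
  5.3106 phi_1 - 1.707 phi_2 = -1.707
  -1.707 phi_1 + 5.3106 phi_2 = -1.3561
Solve by Cramer's rule:
  det = gamma(0)^2 - gamma(1)^2 = (5.3106)^2 - (-1.707)^2 = 28.20247236 - 2.913849 = 25.28862336
  phi_hat_1 = [gamma(1) gamma(0) - gamma(1) gamma(2)] / det = [(-1.707)(5.3106) - (-1.707)(-1.3561)] / 25.28862336 = -11.3800569 / 25.28862336 = -0.45
  phi_hat_2 = [gamma(0) gamma(2) - gamma(1)^2] / det = [(5.3106)(-1.3561) - (-1.707)^2] / 25.28862336 = -10.11555366 / 25.28862336 = -0.4
So phi_hat = [-0.4500, -0.4000].
Therefore phi_hat_2 = -0.4000.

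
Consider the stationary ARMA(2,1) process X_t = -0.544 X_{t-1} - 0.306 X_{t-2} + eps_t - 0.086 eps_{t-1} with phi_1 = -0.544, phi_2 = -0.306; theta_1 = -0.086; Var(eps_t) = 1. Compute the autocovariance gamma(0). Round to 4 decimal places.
\gamma(0) = 1.4404

Multiply the model equation by X_{t-k} and take expectations. With theta_0 = psi_0 = 1 and psi_j the MA(infinity) weights, this gives
  gamma(k) - sum_i phi_i gamma(k-i) = c_k,
  c_k = sigma^2 * sum_{j=k..q} theta_j psi_{j-k}   (c_k = 0 for k > q),
using gamma(-m) = gamma(m).
psi-weights needed (psi_j = theta_j + sum_i phi_i psi_{j-i}):
  psi_1 = theta_1 + phi_1 = -0.086 + (-0.544) = -0.63
Right-hand sides:
  c_0 = sigma^2 (1 + theta_1 psi_1) = 1 * (1 + (-0.086)(-0.63)) = 1 * 1.05418 = 1.05418
  c_1 = sigma^2 theta_1 = 1 * (-0.086) = -0.086
  c_2 = 0
Equations for k = 0, 1, 2 (AR order 2, c_2 = 0):
  (E0) gamma(0) = phi_1 gamma(1) + phi_2 gamma(2) + c_0
  (E1) gamma(1) = phi_1 gamma(0) + phi_2 gamma(1) + c_1
  (E2) gamma(2) = phi_1 gamma(1) + phi_2 gamma(0)
From (E1): gamma(1) = A gamma(0) + B with
  A = phi_1 / (1 - phi_2) = -0.544 / 1.306 = -0.416539,   B = c_1 / (1 - phi_2) = -0.086 / 1.306 = -0.06585.
Insert (E2) into (E0): gamma(0) (1 - phi_2^2) = phi_1 (1 + phi_2) gamma(1) + c_0.
  phi_1 (1 + phi_2) = (-0.544)(0.694) = -0.377536,   1 - phi_2^2 = 0.906364.
Replace gamma(1) by A gamma(0) + B and collect gamma(0):
  gamma(0) [0.906364 - (-0.377536)(-0.416539)] = (-0.377536)(-0.06585) + 1.05418
  gamma(0) * 0.749106 = 1.079041
  gamma(0) = 1.079041 / 0.749106 = 1.440439.
Therefore gamma(0) = 1.4404 (to 4 decimal places).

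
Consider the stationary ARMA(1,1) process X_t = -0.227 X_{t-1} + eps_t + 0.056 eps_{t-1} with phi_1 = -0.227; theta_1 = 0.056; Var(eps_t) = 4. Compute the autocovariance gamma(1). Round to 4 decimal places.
\gamma(1) = -0.7120

Multiply the model equation by X_{t-k} and take expectations. With theta_0 = psi_0 = 1 and psi_j the MA(infinity) weights, this gives
  gamma(k) - sum_i phi_i gamma(k-i) = c_k,
  c_k = sigma^2 * sum_{j=k..q} theta_j psi_{j-k}   (c_k = 0 for k > q),
using gamma(-m) = gamma(m).
psi-weights needed (psi_j = theta_j + sum_i phi_i psi_{j-i}):
  psi_1 = theta_1 + phi_1 = 0.056 + (-0.227) = -0.171
Right-hand sides:
  c_0 = sigma^2 (1 + theta_1 psi_1) = 4 * (1 + (0.056)(-0.171)) = 4 * 0.990424 = 3.961696
  c_1 = sigma^2 theta_1 = 4 * (0.056) = 0.224
  c_2 = 0
Equations for k = 0 and k = 1 (AR order 1):
  gamma(0) = phi_1 gamma(1) + c_0
  gamma(1) = phi_1 gamma(0) + c_1
Substituting the second into the first: gamma(0) (1 - phi_1^2) = c_0 + phi_1 c_1, so
  gamma(0) = (c_0 + phi_1 c_1) / (1 - phi_1^2) = (3.961696 + (-0.227)(0.224)) / (1 - (-0.227)^2) = 3.910848 / 0.948471 = 4.123318.
  gamma(1) = phi_1 gamma(0) + c_1 = (-0.227)(4.123318) + (0.224) = -0.711993.
Therefore gamma(1) = -0.7120 (to 4 decimal places).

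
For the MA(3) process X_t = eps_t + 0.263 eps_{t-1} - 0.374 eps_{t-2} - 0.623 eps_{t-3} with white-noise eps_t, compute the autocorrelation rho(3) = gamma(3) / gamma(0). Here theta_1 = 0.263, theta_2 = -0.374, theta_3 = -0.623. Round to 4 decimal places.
\rho(3) = -0.3901

For an MA(q) process with theta_0 = 1, the autocovariance is
  gamma(k) = sigma^2 * sum_{i=0..q-k} theta_i * theta_{i+k},
and rho(k) = gamma(k) / gamma(0). Sigma^2 cancels.
  numerator   = (1)*(-0.623) = -0.623.
  denominator = (1)^2 + (0.263)^2 + (-0.374)^2 + (-0.623)^2 = 1.597174.
  rho(3) = -0.623 / 1.597174 = -0.3901.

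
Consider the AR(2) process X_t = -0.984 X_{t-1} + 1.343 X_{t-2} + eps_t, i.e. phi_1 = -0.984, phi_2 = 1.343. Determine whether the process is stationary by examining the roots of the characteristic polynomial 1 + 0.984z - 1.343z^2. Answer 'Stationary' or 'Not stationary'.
\text{Not stationary}

The AR(p) characteristic polynomial is P(z) = 1 + 0.984z - 1.343z^2.
Stationarity requires all roots to lie outside the unit circle, i.e. |z| > 1 for every root.
Set 1 + (0.984) z + (-1.343) z^2 = 0, i.e. a z^2 + b z + c = 0 with a = -1.343, b = 0.984, c = 1.
Discriminant D = b^2 - 4ac = (0.984)^2 - 4*(-1.343)*1 = 0.968256 - (-5.372) = 6.340256.
D >= 0, so the roots are real: z = (-b +/- sqrt(D)) / (2a) = (-0.984 +/- 2.517986) / (-2.686).
  z_1 = (-0.984 + 2.517986) / (-2.686) = -0.5711,   |z_1| = 0.5711.
  z_2 = (-0.984 - 2.517986) / (-2.686) = 1.3038,   |z_2| = 1.3038.
Moduli of all roots: 0.5711, 1.3038.
All moduli strictly greater than 1? No.
Verdict: Not stationary.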